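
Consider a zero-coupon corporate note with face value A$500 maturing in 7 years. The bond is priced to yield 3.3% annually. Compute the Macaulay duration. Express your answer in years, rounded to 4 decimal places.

A zero-coupon bond has a single cash flow at maturity, so its Macaulay duration equals its maturity: 7 years.

7.0000 years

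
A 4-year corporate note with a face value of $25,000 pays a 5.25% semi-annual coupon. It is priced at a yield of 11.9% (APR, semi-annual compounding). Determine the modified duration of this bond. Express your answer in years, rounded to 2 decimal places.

3.41 years

Periodic yield y = 0.0595. First find Macaulay duration:
  t   CF        PV=CF/(1+0.0595)^t    t·PV
  1       656.25       619.3959       619.3959
  2       656.25       584.6116     1,169.2231
  3       656.25       551.7806     1,655.3418
  4       656.25       520.7934     2,083.1736
  5       656.25       491.5464     2,457.7320
  6       656.25       463.9419     2,783.6511
  7       656.25       437.8875     3,065.2128
  8    25,656.25    16,157.9214   129,263.3710
  Σ                 19,827.8787   143,097.1013
P = 19,827.8787; Macaulay duration = 143,097.1013 / 19,827.8787 = 7.21696 half-year periods = 3.60848 years.
Modified duration = D_Mac / (1 + y) = 3.60848 / 1.0595 = 3.40584 years.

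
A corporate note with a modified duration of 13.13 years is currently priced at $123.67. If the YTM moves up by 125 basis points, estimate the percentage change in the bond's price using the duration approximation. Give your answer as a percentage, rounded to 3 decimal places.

Duration approximation: ΔP/P ≈ -D_mod · Δy = -13.13 × (+0.0125) = -0.164125.
As a percentage: -16.4125%.

-16.413%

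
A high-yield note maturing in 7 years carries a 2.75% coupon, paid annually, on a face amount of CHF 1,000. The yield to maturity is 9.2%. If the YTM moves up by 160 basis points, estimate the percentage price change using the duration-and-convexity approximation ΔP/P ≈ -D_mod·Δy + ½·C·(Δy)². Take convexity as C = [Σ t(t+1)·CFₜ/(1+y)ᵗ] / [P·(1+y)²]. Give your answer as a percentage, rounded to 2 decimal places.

With y = 0.092:
  t   CF        PV=CF/(1+0.092)^t    t·PV        t(t+1)·PV
  1        27.50        25.1832        25.1832          50.3663
  2        27.50        23.0615        46.1230         138.3690
  3        27.50        21.1186        63.3557         253.4230
  4        27.50        19.3394        77.3574         386.7872
  5        27.50        17.7100        88.5502         531.3012
  6        27.50        16.2180        97.3079         681.1553
  7     1,027.50       554.9110     3,884.3773      31,075.0180
  Σ                    677.5416     4,282.2547      33,116.4200
P = 677.5416; D_Mac = 6.32028 yrs; D_mod = 5.78780 yrs; C = 40.98851.
Duration effect: -5.78780 × (+0.016) = -0.092605
Convexity effect: 0.5 × 40.98851 × (0.016)² = +0.0052465
ΔP/P ≈ -0.092605 + 0.0052465 = -0.087358 = -8.7358%.

-8.74%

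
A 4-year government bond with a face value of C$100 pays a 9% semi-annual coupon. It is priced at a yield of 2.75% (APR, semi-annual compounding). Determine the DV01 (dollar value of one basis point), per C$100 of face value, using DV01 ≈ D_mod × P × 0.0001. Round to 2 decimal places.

Periodic yield y = 0.01375.
  t   CF        PV=CF/(1+0.01375)^t    t·PV
  1         4.50         4.4390         4.4390
  2         4.50         4.3788         8.7575
  3         4.50         4.3194        12.9581
  4         4.50         4.2608        17.0431
  5         4.50         4.2030        21.0149
  6         4.50         4.1460        24.8759
  7         4.50         4.0897        28.6282
  8       104.50        93.6848       749.4788
  Σ                    123.5214       867.1955
P = 123.5214; D_Mac = 7.02061 half-year periods = 3.51030 yrs; D_mod = 3.46269 yrs.
DV01 ≈ 3.46269 × 123.5214 × 0.0001 = 0.042772.

C$0.04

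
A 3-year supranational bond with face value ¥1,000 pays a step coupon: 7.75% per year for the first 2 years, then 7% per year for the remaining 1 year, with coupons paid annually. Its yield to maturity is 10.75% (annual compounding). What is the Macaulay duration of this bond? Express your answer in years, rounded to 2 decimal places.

2.78 years

Periodic yield y = 0.1075. Discount each cash flow and weight by its year:
  t   CF        PV=CF/(1+0.1075)^t    t·PV
  1        77.50        69.9774        69.9774
  2        77.50        63.1850       126.3701
  3     1,070.00       787.6850     2,363.0550
  Σ                    920.8475     2,559.4025
Price P = Σ PV = 920.8475.
Macaulay duration = Σ(t·PV) / P = 2,559.4025 / 920.8475 = 2.77940 years.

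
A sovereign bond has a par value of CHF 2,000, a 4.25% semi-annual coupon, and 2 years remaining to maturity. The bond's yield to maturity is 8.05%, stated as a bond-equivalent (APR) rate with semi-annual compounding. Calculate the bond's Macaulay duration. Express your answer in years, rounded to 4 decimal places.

Periodic yield y = 0.04025. Discount each cash flow and weight by its period:
  t   CF        PV=CF/(1+0.04025)^t    t·PV
  1        42.50        40.8556        40.8556
  2        42.50        39.2748        78.5495
  3        42.50        37.7551       113.2653
  4     2,042.50     1,744.2598     6,977.0391
  Σ                  1,862.1452     7,209.7095
Price P = Σ PV = 1,862.1452.
Macaulay duration = Σ(t·PV) / P = 7,209.7095 / 1,862.1452 = 3.87172 half-year periods.
In years: 3.87172 / 2 = 1.93586 years.

1.9359 years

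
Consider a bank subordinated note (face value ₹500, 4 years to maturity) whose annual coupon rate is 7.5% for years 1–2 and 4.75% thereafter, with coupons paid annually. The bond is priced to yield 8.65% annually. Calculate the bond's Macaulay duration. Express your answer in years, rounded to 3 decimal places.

Periodic yield y = 0.0865. Discount each cash flow and weight by its year:
  t   CF        PV=CF/(1+0.0865)^t    t·PV
  1        37.50        34.5145        34.5145
  2        37.50        31.7667        63.5334
  3        23.75        18.5172        55.5515
  4       523.75       375.8418     1,503.3673
  Σ                    460.6402     1,656.9667
Price P = Σ PV = 460.6402.
Macaulay duration = Σ(t·PV) / P = 1,656.9667 / 460.6402 = 3.59710 years.

3.597 years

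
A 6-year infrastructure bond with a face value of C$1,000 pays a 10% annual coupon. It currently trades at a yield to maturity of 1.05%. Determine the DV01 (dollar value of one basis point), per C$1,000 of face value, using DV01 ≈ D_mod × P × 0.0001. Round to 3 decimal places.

Periodic yield y = 0.0105.
  t   CF        PV=CF/(1+0.0105)^t    t·PV
  1       100.00        98.9609        98.9609
  2       100.00        97.9326       195.8652
  3       100.00        96.9150       290.7450
  4       100.00        95.9080       383.6319
  5       100.00        94.9114       474.5570
  6     1,100.00     1,033.1771     6,199.0627
  Σ                  1,517.8050     7,642.8228
P = 1,517.8050; D_Mac = 5.03544 yrs; D_mod = 4.98312 yrs.
DV01 ≈ 4.98312 × 1,517.8050 × 0.0001 = 0.756341.

C$0.756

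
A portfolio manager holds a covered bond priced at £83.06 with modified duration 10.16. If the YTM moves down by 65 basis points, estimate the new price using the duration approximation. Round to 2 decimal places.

Duration approximation: ΔP/P ≈ -D_mod · Δy = -10.16 × (-0.0065) = +0.066040.
New price ≈ 83.06 × (1 + 0.066040) = 88.5452824.

£88.55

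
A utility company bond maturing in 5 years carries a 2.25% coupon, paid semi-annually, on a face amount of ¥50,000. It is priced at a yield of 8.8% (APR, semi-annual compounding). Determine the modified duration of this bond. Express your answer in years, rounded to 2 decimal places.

Periodic yield y = 0.044. First find Macaulay duration:
  t   CF        PV=CF/(1+0.044)^t    t·PV
  1       562.50       538.7931       538.7931
  2       562.50       516.0853     1,032.1707
  3       562.50       494.3346     1,483.0039
  4       562.50       473.5006     1,894.0024
  5       562.50       453.5446     2,267.7232
  6       562.50       434.4297     2,606.5784
  7       562.50       416.1204     2,912.8430
  8       562.50       398.5828     3,188.6623
  9       562.50       381.7843     3,436.0585
  10   50,562.50    32,871.8050   328,718.0502
  Σ                 36,978.9805   348,077.8856
P = 36,978.9805; Macaulay duration = 348,077.8856 / 36,978.9805 = 9.41286 half-year periods = 4.70643 years.
Modified duration = D_Mac / (1 + y) = 4.70643 / 1.044 = 4.50807 years.

4.51 years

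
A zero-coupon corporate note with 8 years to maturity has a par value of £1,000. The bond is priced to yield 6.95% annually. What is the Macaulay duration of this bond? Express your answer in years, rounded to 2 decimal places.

8.00 years

A zero-coupon bond has a single cash flow at maturity, so its Macaulay duration equals its maturity: 8 years.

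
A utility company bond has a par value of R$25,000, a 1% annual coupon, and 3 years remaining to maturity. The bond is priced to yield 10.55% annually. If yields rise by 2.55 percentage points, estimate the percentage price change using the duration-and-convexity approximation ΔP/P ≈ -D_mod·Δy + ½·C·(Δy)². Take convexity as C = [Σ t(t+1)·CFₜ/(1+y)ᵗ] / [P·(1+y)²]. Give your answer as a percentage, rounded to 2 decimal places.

With y = 0.1055:
  t   CF        PV=CF/(1+0.1055)^t    t·PV        t(t+1)·PV
  1       250.00       226.1420       226.1420         452.2840
  2       250.00       204.5608       409.1217       1,227.3651
  3    25,250.00    18,688.9603    56,066.8809     224,267.5237
  Σ                 19,119.6632    56,702.1446     225,947.1728
P = 19,119.6632; D_Mac = 2.96565 yrs; D_mod = 2.68263 yrs; C = 9.66961.
Duration effect: -2.68263 × (+0.0255) = -0.068407
Convexity effect: 0.5 × 9.66961 × (0.0255)² = +0.0031438
ΔP/P ≈ -0.068407 + 0.0031438 = -0.065263 = -6.5263%.

-6.53%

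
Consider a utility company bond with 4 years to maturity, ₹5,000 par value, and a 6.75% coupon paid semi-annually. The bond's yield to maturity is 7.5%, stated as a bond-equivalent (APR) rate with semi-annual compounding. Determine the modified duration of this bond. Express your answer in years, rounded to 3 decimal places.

3.436 years

Periodic yield y = 0.0375. First find Macaulay duration:
  t   CF        PV=CF/(1+0.0375)^t    t·PV
  1       168.75       162.6506       162.6506
  2       168.75       156.7717       313.5433
  3       168.75       151.1052       453.3157
  4       168.75       145.6436       582.5743
  5       168.75       140.3794       701.8968
  6       168.75       135.3054       811.8324
  7       168.75       130.4148       912.9039
  8     5,168.75     3,850.1769    30,801.4152
  Σ                  4,872.4476    34,740.1323
P = 4,872.4476; Macaulay duration = 34,740.1323 / 4,872.4476 = 7.12991 half-year periods = 3.56496 years.
Modified duration = D_Mac / (1 + y) = 3.56496 / 1.0375 = 3.43610 years.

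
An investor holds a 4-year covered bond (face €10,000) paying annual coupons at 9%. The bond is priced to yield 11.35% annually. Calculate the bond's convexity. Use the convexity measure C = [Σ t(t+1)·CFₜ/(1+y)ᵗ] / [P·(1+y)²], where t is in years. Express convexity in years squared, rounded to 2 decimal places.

With y = 0.1135:
  t   CF        PV=CF/(1+0.1135)^t    t·PV        t(t+1)·PV
  1       900.00       808.2622       808.2622       1,616.5245
  2       900.00       725.8754     1,451.7508       4,355.2523
  3       900.00       651.8863     1,955.6589       7,822.6354
  4    10,900.00     7,090.3163    28,361.2654     141,806.3269
  Σ                  9,276.3403    32,576.9372     155,600.7391
P = 9,276.3403.
Convexity = Σ t(t+1)·PV / [P·(1+y)²] = 155,600.7391 / (9,276.3403 × 1.239882) = 13.52865.

13.53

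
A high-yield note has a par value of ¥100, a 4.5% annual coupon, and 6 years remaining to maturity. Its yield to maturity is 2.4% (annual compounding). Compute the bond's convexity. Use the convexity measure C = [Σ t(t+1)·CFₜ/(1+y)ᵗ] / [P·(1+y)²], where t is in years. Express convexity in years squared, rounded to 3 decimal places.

34.979

With y = 0.024:
  t   CF        PV=CF/(1+0.024)^t    t·PV        t(t+1)·PV
  1         4.50         4.3945         4.3945           8.7891
  2         4.50         4.2915         8.5831          25.7492
  3         4.50         4.1910        12.5729          50.2914
  4         4.50         4.0927        16.3709          81.8545
  5         4.50         3.9968        19.9840         119.9041
  6       104.50        90.6393       543.8358       3,806.8507
  Σ                    111.6058       605.7412       4,093.4390
P = 111.6058.
Convexity = Σ t(t+1)·PV / [P·(1+y)²] = 4,093.4390 / (111.6058 × 1.048576) = 34.97852.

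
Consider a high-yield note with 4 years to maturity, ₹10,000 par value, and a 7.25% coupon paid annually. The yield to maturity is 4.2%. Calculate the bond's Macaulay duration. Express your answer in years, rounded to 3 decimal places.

Periodic yield y = 0.042. Discount each cash flow and weight by its year:
  t   CF        PV=CF/(1+0.042)^t    t·PV
  1       725.00       695.7774       695.7774
  2       725.00       667.7326     1,335.4652
  3       725.00       640.8182     1,922.4547
  4    10,725.00     9,097.5913    36,390.3654
  Σ                 11,101.9195    40,344.0626
Price P = Σ PV = 11,101.9195.
Macaulay duration = Σ(t·PV) / P = 40,344.0626 / 11,101.9195 = 3.63397 years.

3.634 years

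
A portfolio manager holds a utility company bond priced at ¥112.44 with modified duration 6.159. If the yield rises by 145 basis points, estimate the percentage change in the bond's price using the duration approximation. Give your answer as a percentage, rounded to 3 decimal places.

-8.931%

Duration approximation: ΔP/P ≈ -D_mod · Δy = -6.159 × (+0.0145) = -0.0893055.
As a percentage: -8.93055%.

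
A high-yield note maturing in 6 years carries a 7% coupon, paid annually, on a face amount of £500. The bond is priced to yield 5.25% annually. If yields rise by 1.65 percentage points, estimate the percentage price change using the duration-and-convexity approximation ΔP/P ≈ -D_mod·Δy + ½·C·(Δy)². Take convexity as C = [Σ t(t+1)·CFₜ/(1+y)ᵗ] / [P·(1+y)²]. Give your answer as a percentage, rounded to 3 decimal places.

-7.642%

With y = 0.0525:
  t   CF        PV=CF/(1+0.0525)^t    t·PV        t(t+1)·PV
  1        35.00        33.2542        33.2542          66.5083
  2        35.00        31.5954        63.1908         189.5724
  3        35.00        30.0194        90.0581         360.2326
  4        35.00        28.5220       114.0879         570.4395
  5        35.00        27.0993       135.4963         812.9780
  6       535.00       393.5692     2,361.4155      16,529.9083
  Σ                    544.0594     2,797.5028      18,529.6391
P = 544.0594; D_Mac = 5.14191 yrs; D_mod = 4.88542 yrs; C = 30.74514.
Duration effect: -4.88542 × (+0.0165) = -0.080609
Convexity effect: 0.5 × 30.74514 × (0.0165)² = +0.0041852
ΔP/P ≈ -0.080609 + 0.0041852 = -0.076424 = -7.6424%.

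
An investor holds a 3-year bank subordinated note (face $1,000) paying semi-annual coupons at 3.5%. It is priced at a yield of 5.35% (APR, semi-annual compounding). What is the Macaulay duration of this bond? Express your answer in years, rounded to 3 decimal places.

Periodic yield y = 0.02675. Discount each cash flow and weight by its period:
  t   CF        PV=CF/(1+0.02675)^t    t·PV
  1        17.50        17.0441        17.0441
  2        17.50        16.6000        33.2000
  3        17.50        16.1675        48.5026
  4        17.50        15.7463        62.9853
  5        17.50        15.3361        76.6804
  6     1,017.50       868.4527     5,210.7159
  Σ                    949.3467     5,449.1284
Price P = Σ PV = 949.3467.
Macaulay duration = Σ(t·PV) / P = 5,449.1284 / 949.3467 = 5.73987 half-year periods.
In years: 5.73987 / 2 = 2.86994 years.

2.870 years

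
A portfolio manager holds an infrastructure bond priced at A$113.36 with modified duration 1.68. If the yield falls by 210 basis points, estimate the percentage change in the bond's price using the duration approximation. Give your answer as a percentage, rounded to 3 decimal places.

Duration approximation: ΔP/P ≈ -D_mod · Δy = -1.68 × (-0.021) = +0.035280.
As a percentage: +3.5280%.

+3.528%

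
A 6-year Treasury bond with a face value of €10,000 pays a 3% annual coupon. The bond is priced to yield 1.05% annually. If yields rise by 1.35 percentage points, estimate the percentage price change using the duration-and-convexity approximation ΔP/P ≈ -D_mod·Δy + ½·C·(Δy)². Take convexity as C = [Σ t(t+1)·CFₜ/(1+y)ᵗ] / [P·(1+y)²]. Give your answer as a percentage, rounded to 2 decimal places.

With y = 0.0105:
  t   CF        PV=CF/(1+0.0105)^t    t·PV        t(t+1)·PV
  1       300.00       296.8827       296.8827         593.7655
  2       300.00       293.7979       587.5957       1,762.7871
  3       300.00       290.7450       872.2351       3,488.9404
  4       300.00       287.7239     1,150.8957       5,754.4786
  5       300.00       284.7342     1,423.6711       8,542.0266
  6    10,300.00     9,674.2948    58,045.7688     406,320.3819
  Σ                 11,128.1786    62,377.0492     426,462.3800
P = 11,128.1786; D_Mac = 5.60532 yrs; D_mod = 5.54708 yrs; C = 37.53047.
Duration effect: -5.54708 × (+0.0135) = -0.074886
Convexity effect: 0.5 × 37.53047 × (0.0135)² = +0.0034200
ΔP/P ≈ -0.074886 + 0.0034200 = -0.071466 = -7.1466%.

-7.15%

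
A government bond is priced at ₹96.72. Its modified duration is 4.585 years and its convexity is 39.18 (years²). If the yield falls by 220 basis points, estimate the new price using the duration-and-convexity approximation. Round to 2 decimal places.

₹107.39

Duration effect: -D_mod·Δy = -4.585 × (-0.022) = +0.100870
Convexity effect: ½·C·(Δy)² = 0.5 × 39.18 × (-0.022)² = +0.00948156
ΔP/P ≈ +0.100870 + 0.00948156 = +0.11035156
New price ≈ 96.72 × (1 + 0.11035156) = 107.3932028832.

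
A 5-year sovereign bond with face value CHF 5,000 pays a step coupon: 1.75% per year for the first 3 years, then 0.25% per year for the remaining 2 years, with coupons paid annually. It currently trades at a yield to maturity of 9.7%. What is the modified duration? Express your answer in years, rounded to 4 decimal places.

4.3751 years

Periodic yield y = 0.097. First find Macaulay duration:
  t   CF        PV=CF/(1+0.097)^t    t·PV
  1        87.50        79.7630        79.7630
  2        87.50        72.7101       145.4202
  3        87.50        66.2809       198.8426
  4        12.50         8.6314        34.5258
  5     5,012.50     3,155.1590    15,775.7949
  Σ                  3,382.5444    16,234.3465
P = 3,382.5444; Macaulay duration = 16,234.3465 / 3,382.5444 = 4.79945 years.
Modified duration = D_Mac / (1 + y) = 4.79945 / 1.097 = 4.37507 years.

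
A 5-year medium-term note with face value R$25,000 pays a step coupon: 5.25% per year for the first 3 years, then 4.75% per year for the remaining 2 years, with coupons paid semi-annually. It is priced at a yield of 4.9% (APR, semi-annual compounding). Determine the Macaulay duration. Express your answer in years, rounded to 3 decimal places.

4.469 years

Periodic yield y = 0.0245. Discount each cash flow and weight by its period:
  t   CF        PV=CF/(1+0.0245)^t    t·PV
  1       656.25       640.5564       640.5564
  2       656.25       625.2380     1,250.4761
  3       656.25       610.2860     1,830.8581
  4       656.25       595.6916     2,382.7663
  5       656.25       581.4462     2,907.2308
  6       656.25       567.5414     3,405.2483
  7       593.75       501.2102     3,508.4713
  8       593.75       489.2242     3,913.7935
  9       593.75       477.5248     4,297.7235
  10   25,593.75    20,091.5895   200,915.8949
  Σ                 25,180.3083   225,053.0191
Price P = Σ PV = 25,180.3083.
Macaulay duration = Σ(t·PV) / P = 225,053.0191 / 25,180.3083 = 8.93766 half-year periods.
In years: 8.93766 / 2 = 4.46883 years.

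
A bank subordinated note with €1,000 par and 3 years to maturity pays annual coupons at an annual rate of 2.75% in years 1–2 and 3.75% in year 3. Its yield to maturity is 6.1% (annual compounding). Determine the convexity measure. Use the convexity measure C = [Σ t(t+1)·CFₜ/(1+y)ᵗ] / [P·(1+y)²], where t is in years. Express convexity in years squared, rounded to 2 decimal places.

10.27

With y = 0.061:
  t   CF        PV=CF/(1+0.061)^t    t·PV        t(t+1)·PV
  1        27.50        25.9189        25.9189          51.8379
  2        27.50        24.4288        48.8576         146.5727
  3     1,037.50       868.6443     2,605.9328      10,423.7311
  Σ                    918.9920     2,680.7093      10,622.1417
P = 918.9920.
Convexity = Σ t(t+1)·PV / [P·(1+y)²] = 10,622.1417 / (918.9920 × 1.125721) = 10.26762.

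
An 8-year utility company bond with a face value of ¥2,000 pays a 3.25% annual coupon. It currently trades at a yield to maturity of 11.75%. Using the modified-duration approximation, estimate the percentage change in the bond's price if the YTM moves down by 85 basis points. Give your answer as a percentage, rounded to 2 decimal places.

+5.21%

Periodic yield y = 0.1175. Modified duration first:
  t   CF        PV=CF/(1+0.1175)^t    t·PV
  1        65.00        58.1655        58.1655
  2        65.00        52.0497       104.0994
  3        65.00        46.5769       139.7308
  4        65.00        41.6796       166.7183
  5        65.00        37.2972       186.4858
  6        65.00        33.3755       200.2532
  7        65.00        29.8662       209.0637
  8     2,065.00       849.0628     6,792.5022
  Σ                  1,148.0735     7,857.0189
P = 1,148.0735; D_Mac = 6.84366 yrs; D_mod = 6.84366/(1+0.1175) = 6.12408 yrs.
ΔP/P ≈ -D_mod · Δy = -6.12408 × (-0.0085) = +0.052055 = +5.2055%.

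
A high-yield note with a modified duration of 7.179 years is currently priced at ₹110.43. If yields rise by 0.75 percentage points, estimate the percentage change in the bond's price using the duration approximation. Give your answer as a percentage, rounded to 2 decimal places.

-5.38%

Duration approximation: ΔP/P ≈ -D_mod · Δy = -7.179 × (+0.0075) = -0.0538425.
As a percentage: -5.38425%.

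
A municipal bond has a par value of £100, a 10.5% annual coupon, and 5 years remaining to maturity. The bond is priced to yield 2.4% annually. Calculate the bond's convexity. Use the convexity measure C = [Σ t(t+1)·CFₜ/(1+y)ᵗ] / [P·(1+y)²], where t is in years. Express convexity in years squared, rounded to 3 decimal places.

23.078

With y = 0.024:
  t   CF        PV=CF/(1+0.024)^t    t·PV        t(t+1)·PV
  1        10.50        10.2539        10.2539          20.5078
  2        10.50        10.0136        20.0272          60.0815
  3        10.50         9.7789        29.3367         117.3466
  4        10.50         9.5497        38.1988         190.9939
  5       110.50        98.1437       490.7186       2,944.3115
  Σ                    137.7398       588.5351       3,333.2413
P = 137.7398.
Convexity = Σ t(t+1)·PV / [P·(1+y)²] = 3,333.2413 / (137.7398 × 1.048576) = 23.07849.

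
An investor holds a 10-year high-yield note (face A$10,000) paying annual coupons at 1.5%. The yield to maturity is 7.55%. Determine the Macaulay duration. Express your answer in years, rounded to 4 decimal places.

9.1063 years

Periodic yield y = 0.0755. Discount each cash flow and weight by its year:
  t   CF        PV=CF/(1+0.0755)^t    t·PV
  1       150.00       139.4700       139.4700
  2       150.00       129.6792       259.3585
  3       150.00       120.5758       361.7273
  4       150.00       112.1114       448.4454
  5       150.00       104.2411       521.2057
  6       150.00        96.9234       581.5406
  7       150.00        90.1194       630.8359
  8       150.00        83.7930       670.3443
  9       150.00        77.9108       701.1970
  10   10,150.00     4,901.8712    49,018.7119
  Σ                  5,856.6954    53,332.8366
Price P = Σ PV = 5,856.6954.
Macaulay duration = Σ(t·PV) / P = 53,332.8366 / 5,856.6954 = 9.10630 years.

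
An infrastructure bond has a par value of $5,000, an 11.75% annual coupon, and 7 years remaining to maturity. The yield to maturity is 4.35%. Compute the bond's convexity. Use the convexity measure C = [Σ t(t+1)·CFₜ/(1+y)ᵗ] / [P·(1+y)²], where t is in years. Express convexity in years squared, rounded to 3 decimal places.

36.529

With y = 0.0435:
  t   CF        PV=CF/(1+0.0435)^t    t·PV        t(t+1)·PV
  1       587.50       563.0091       563.0091       1,126.0182
  2       587.50       539.5392     1,079.0783       3,237.2349
  3       587.50       517.0476     1,551.1427       6,204.5710
  4       587.50       495.4936     1,981.9744       9,909.8722
  5       587.50       474.8381     2,374.1907      14,245.1445
  6       587.50       455.0437     2,730.2625      19,111.8374
  7     5,587.50     4,147.3469    29,031.4283     232,251.4261
  Σ                  7,192.3182    39,311.0861     286,086.1042
P = 7,192.3182.
Convexity = Σ t(t+1)·PV / [P·(1+y)²] = 286,086.1042 / (7,192.3182 × 1.088892) = 36.52944.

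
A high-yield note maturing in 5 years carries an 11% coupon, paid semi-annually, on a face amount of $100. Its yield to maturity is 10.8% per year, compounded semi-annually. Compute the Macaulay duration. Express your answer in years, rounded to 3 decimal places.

Periodic yield y = 0.054. Discount each cash flow and weight by its period:
  t   CF        PV=CF/(1+0.054)^t    t·PV
  1         5.50         5.2182         5.2182
  2         5.50         4.9509         9.9017
  3         5.50         4.6972        14.0917
  4         5.50         4.4566        17.8263
  5         5.50         4.2282        21.1412
  6         5.50         4.0116        24.0697
  7         5.50         3.8061        26.6426
  8         5.50         3.6111        28.8887
  9         5.50         3.4261        30.8347
  10      105.50        62.3514       623.5142
  Σ                    100.7574       802.1289
Price P = Σ PV = 100.7574.
Macaulay duration = Σ(t·PV) / P = 802.1289 / 100.7574 = 7.96099 half-year periods.
In years: 7.96099 / 2 = 3.98050 years.

3.980 years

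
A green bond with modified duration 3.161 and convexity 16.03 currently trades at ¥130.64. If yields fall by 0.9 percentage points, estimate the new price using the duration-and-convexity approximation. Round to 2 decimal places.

Duration effect: -D_mod·Δy = -3.161 × (-0.009) = +0.028449
Convexity effect: ½·C·(Δy)² = 0.5 × 16.03 × (-0.009)² = +0.000649215
ΔP/P ≈ +0.028449 + 0.000649215 = +0.029098215
New price ≈ 130.64 × (1 + 0.029098215) = 134.4413908076.

¥134.44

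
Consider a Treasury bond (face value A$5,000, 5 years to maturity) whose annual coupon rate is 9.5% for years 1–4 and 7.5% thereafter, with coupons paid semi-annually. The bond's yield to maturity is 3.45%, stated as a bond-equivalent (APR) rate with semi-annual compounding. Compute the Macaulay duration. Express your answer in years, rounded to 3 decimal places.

4.205 years

Periodic yield y = 0.01725. Discount each cash flow and weight by its period:
  t   CF        PV=CF/(1+0.01725)^t    t·PV
  1       237.50       233.4726       233.4726
  2       237.50       229.5135       459.0270
  3       237.50       225.6215       676.8646
  4       237.50       221.7955       887.1822
  5       237.50       218.0345     1,090.1723
  6       237.50       214.3371     1,286.0228
  7       237.50       210.7025     1,474.9176
  8       237.50       207.1295     1,657.0363
  9       187.50       160.7504     1,446.7533
  10    5,187.50     4,372.0098    43,720.0978
  Σ                  6,293.3669    52,931.5464
Price P = Σ PV = 6,293.3669.
Macaulay duration = Σ(t·PV) / P = 52,931.5464 / 6,293.3669 = 8.41069 half-year periods.
In years: 8.41069 / 2 = 4.20534 years.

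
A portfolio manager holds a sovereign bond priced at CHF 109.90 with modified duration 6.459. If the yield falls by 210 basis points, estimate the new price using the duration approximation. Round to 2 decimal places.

CHF 124.81

Duration approximation: ΔP/P ≈ -D_mod · Δy = -6.459 × (-0.021) = +0.135639.
New price ≈ 109.90 × (1 + 0.135639) = 124.8067261.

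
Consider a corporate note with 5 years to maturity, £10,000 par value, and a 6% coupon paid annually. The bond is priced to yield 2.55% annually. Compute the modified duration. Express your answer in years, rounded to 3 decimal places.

4.396 years

Periodic yield y = 0.0255. First find Macaulay duration:
  t   CF        PV=CF/(1+0.0255)^t    t·PV
  1       600.00       585.0804       585.0804
  2       600.00       570.5319     1,141.0638
  3       600.00       556.3451     1,669.0353
  4       600.00       542.5111     2,170.0442
  5    10,600.00     9,346.0380    46,730.1899
  Σ                 11,600.5065    52,295.4136
P = 11,600.5065; Macaulay duration = 52,295.4136 / 11,600.5065 = 4.50803 years.
Modified duration = D_Mac / (1 + y) = 4.50803 / 1.0255 = 4.39593 years.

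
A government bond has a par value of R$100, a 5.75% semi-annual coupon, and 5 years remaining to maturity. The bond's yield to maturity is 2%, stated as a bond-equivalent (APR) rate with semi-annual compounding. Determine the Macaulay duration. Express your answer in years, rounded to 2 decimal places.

Periodic yield y = 0.01. Discount each cash flow and weight by its period:
  t   CF        PV=CF/(1+0.01)^t    t·PV
  1        2.875         2.8465         2.8465
  2        2.875         2.8184         5.6367
  3        2.875         2.7904         8.3713
  4        2.875         2.7628        11.0513
  5        2.875         2.7355        13.6773
  6        2.875         2.7084        16.2503
  7        2.875         2.6816        18.7710
  8        2.875         2.6550        21.2401
  9        2.875         2.6287        23.6585
  10     102.875        93.1314       931.3140
  Σ                    117.7587     1,052.8170
Price P = Σ PV = 117.7587.
Macaulay duration = Σ(t·PV) / P = 1,052.8170 / 117.7587 = 8.94046 half-year periods.
In years: 8.94046 / 2 = 4.47023 years.

4.47 years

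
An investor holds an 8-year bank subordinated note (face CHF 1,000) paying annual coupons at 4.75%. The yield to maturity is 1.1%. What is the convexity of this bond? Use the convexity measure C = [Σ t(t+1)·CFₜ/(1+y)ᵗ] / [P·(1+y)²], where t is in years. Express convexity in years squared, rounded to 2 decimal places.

With y = 0.011:
  t   CF        PV=CF/(1+0.011)^t    t·PV        t(t+1)·PV
  1        47.50        46.9832        46.9832          93.9664
  2        47.50        46.4720        92.9440         278.8320
  3        47.50        45.9664       137.8991         551.5964
  4        47.50        45.4662       181.8649         909.3247
  5        47.50        44.9715       224.8577       1,349.1464
  6        47.50        44.4822       266.8935       1,868.2542
  7        47.50        43.9983       307.9878       2,463.9027
  8     1,047.50       959.7205     7,677.7643      69,099.8784
  Σ                  1,278.0604     8,937.1945      76,614.9011
P = 1,278.0604.
Convexity = Σ t(t+1)·PV / [P·(1+y)²] = 76,614.9011 / (1,278.0604 × 1.022121) = 58.64886.

58.65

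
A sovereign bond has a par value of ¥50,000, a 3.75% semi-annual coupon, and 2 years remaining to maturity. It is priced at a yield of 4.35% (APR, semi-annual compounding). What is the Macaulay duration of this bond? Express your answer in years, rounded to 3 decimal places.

Periodic yield y = 0.02175. Discount each cash flow and weight by its period:
  t   CF        PV=CF/(1+0.02175)^t    t·PV
  1       937.50       917.5434       917.5434
  2       937.50       898.0117     1,796.0234
  3       937.50       878.8957     2,636.6871
  4    50,937.50    46,736.8072   186,947.2288
  Σ                 49,431.2580   192,297.4827
Price P = Σ PV = 49,431.2580.
Macaulay duration = Σ(t·PV) / P = 192,297.4827 / 49,431.2580 = 3.89020 half-year periods.
In years: 3.89020 / 2 = 1.94510 years.

1.945 years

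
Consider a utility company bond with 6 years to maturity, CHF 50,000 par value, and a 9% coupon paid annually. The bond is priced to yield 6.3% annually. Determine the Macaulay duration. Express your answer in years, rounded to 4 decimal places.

4.9625 years

Periodic yield y = 0.063. Discount each cash flow and weight by its year:
  t   CF        PV=CF/(1+0.063)^t    t·PV
  1     4,500.00     4,233.3020     4,233.3020
  2     4,500.00     3,982.4101     7,964.8203
  3     4,500.00     3,746.3877    11,239.1631
  4     4,500.00     3,524.3534    14,097.4138
  5     4,500.00     3,315.4783    16,577.3916
  6    54,500.00    37,774.3426   226,646.0557
  Σ                 56,576.2742   280,758.1464
Price P = Σ PV = 56,576.2742.
Macaulay duration = Σ(t·PV) / P = 280,758.1464 / 56,576.2742 = 4.96247 years.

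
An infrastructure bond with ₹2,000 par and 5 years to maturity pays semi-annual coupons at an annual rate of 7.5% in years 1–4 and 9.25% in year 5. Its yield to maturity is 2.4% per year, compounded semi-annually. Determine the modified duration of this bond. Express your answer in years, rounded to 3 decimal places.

4.301 years

Periodic yield y = 0.012. First find Macaulay duration:
  t   CF        PV=CF/(1+0.012)^t    t·PV
  1        75.00        74.1107        74.1107
  2        75.00        73.2319       146.4638
  3        75.00        72.3635       217.0906
  4        75.00        71.5055       286.0218
  5        75.00        70.6576       353.2879
  6        75.00        69.8197       418.9184
  7        75.00        68.9918       482.9428
  8        75.00        68.1737       545.3900
  9        92.50        83.0839       747.7555
  10    2,092.50     1,857.2071    18,572.0713
  Σ                  2,509.1455    21,844.0527
P = 2,509.1455; Macaulay duration = 21,844.0527 / 2,509.1455 = 8.70577 half-year periods = 4.35289 years.
Modified duration = D_Mac / (1 + y) = 4.35289 / 1.012 = 4.30127 years.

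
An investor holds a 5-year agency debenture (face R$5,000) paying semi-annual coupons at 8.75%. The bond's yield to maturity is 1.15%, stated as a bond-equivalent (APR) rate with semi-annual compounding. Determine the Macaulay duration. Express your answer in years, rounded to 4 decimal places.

4.2955 years

Periodic yield y = 0.00575. Discount each cash flow and weight by its period:
  t   CF        PV=CF/(1+0.00575)^t    t·PV
  1       218.75       217.4994       217.4994
  2       218.75       216.2559       432.5118
  3       218.75       215.0195       645.0586
  4       218.75       213.7903       855.1610
  5       218.75       212.5680     1,062.8399
  6       218.75       211.3527     1,268.1162
  7       218.75       210.1444     1,471.0106
  8       218.75       208.9430     1,671.5436
  9       218.75       207.7484     1,869.7356
  10    5,218.75     4,927.9476    49,279.4759
  Σ                  6,841.2691    58,772.9528
Price P = Σ PV = 6,841.2691.
Macaulay duration = Σ(t·PV) / P = 58,772.9528 / 6,841.2691 = 8.59094 half-year periods.
In years: 8.59094 / 2 = 4.29547 years.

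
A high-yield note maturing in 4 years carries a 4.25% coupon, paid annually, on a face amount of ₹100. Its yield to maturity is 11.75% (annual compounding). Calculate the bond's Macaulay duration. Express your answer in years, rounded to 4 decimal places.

Periodic yield y = 0.1175. Discount each cash flow and weight by its year:
  t   CF        PV=CF/(1+0.1175)^t    t·PV
  1         4.25         3.8031         3.8031
  2         4.25         3.4033         6.8065
  3         4.25         3.0454         9.1362
  4       104.25        66.8476       267.3905
  Σ                     77.0994       287.1363
Price P = Σ PV = 77.0994.
Macaulay duration = Σ(t·PV) / P = 287.1363 / 77.0994 = 3.72424 years.

3.7242 years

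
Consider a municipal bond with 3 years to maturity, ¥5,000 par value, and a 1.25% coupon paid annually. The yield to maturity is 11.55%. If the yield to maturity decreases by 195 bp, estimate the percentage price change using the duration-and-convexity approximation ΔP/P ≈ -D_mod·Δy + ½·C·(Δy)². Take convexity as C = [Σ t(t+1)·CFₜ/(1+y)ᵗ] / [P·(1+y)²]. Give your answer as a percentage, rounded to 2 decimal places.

+5.35%

With y = 0.1155:
  t   CF        PV=CF/(1+0.1155)^t    t·PV        t(t+1)·PV
  1        62.50        56.0287        56.0287         112.0574
  2        62.50        50.2274       100.4548         301.3645
  3     5,062.50     3,647.1726    10,941.5177      43,766.0708
  Σ                  3,753.4287    11,098.0012      44,179.4927
P = 3,753.4287; D_Mac = 2.95676 yrs; D_mod = 2.65062 yrs; C = 9.45918.
Duration effect: -2.65062 × (-0.0195) = +0.051687
Convexity effect: 0.5 × 9.45918 × (-0.0195)² = +0.0017984
ΔP/P ≈ +0.051687 + 0.0017984 = +0.053485 = +5.3485%.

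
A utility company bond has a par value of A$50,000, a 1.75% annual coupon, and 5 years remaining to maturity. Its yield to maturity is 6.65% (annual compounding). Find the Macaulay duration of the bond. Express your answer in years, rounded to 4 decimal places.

4.8066 years

Periodic yield y = 0.0665. Discount each cash flow and weight by its year:
  t   CF        PV=CF/(1+0.0665)^t    t·PV
  1       875.00       820.4407       820.4407
  2       875.00       769.2834     1,538.5667
  3       875.00       721.3158     2,163.9475
  4       875.00       676.3393     2,705.3571
  5    50,875.00    36,872.2911   184,361.4553
  Σ                 39,859.6702   191,589.7674
Price P = Σ PV = 39,859.6702.
Macaulay duration = Σ(t·PV) / P = 191,589.7674 / 39,859.6702 = 4.80661 years.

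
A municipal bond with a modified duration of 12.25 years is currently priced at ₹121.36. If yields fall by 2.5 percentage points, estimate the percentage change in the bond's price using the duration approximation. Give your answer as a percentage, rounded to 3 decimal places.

+30.625%

Duration approximation: ΔP/P ≈ -D_mod · Δy = -12.25 × (-0.025) = +0.306250.
As a percentage: +30.6250%.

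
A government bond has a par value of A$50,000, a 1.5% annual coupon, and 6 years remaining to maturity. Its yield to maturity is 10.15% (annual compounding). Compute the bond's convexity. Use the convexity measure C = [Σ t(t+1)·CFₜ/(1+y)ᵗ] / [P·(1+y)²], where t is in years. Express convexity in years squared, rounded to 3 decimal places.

With y = 0.1015:
  t   CF        PV=CF/(1+0.1015)^t    t·PV        t(t+1)·PV
  1       750.00       680.8897       680.8897       1,361.7794
  2       750.00       618.1477     1,236.2954       3,708.8862
  3       750.00       561.1872     1,683.5616       6,734.2464
  4       750.00       509.4754     2,037.9018      10,189.5089
  5       750.00       462.5288     2,312.6439      13,875.8632
  6    50,750.00    28,413.7816   170,482.6895   1,193,378.8264
  Σ                 31,246.0104   178,433.9818   1,229,249.1105
P = 31,246.0104.
Convexity = Σ t(t+1)·PV / [P·(1+y)²] = 1,229,249.1105 / (31,246.0104 × 1.213302) = 32.42473.

32.425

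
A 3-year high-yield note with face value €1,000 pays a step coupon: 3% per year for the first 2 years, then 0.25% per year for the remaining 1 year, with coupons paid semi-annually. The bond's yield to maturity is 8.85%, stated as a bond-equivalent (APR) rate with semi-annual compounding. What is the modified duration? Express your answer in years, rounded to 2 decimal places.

Periodic yield y = 0.04425. First find Macaulay duration:
  t   CF        PV=CF/(1+0.04425)^t    t·PV
  1        15.00        14.3644        14.3644
  2        15.00        13.7557        27.5114
  3        15.00        13.1728        39.5184
  4        15.00        12.6146        50.4584
  5         1.25         1.0067         5.0334
  6     1,001.25       772.1748     4,633.0488
  Σ                    827.0889     4,769.9347
P = 827.0889; Macaulay duration = 4,769.9347 / 827.0889 = 5.76714 half-year periods = 2.88357 years.
Modified duration = D_Mac / (1 + y) = 2.88357 / 1.04425 = 2.76138 years.

2.76 years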